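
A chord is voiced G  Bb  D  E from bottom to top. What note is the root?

E

G, Bb, D, E are the tones of an E half-diminished seventh chord (E–G–Bb–D), making E the root.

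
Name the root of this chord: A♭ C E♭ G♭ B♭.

Ab, C, Eb, Gb, Bb are the tones of an Ab dominant ninth chord (Ab–C–Eb–Gb–Bb), making Ab the root.

Ab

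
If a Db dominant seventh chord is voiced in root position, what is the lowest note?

In root position the root is lowest. For Db dominant seventh (Db–F–Ab–Cb) that is Db.

Db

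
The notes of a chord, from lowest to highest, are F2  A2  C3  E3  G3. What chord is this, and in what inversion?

F major ninth, root position

Reducing to letter names: F, A, C, E, G. These stack in thirds as F–A–C–E–G — an F major ninth chord.
F is the root of F major ninth; root in the bass means root position.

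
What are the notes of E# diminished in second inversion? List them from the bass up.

The chord tones are E#–G#–B. With the fifth (B) lowest for second inversion: B, E#, G#.

B, E#, G#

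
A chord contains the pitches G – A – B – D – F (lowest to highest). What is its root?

G

Reordering G, A, B, D, F into stacked thirds gives G–B–D–F–A; the bottom of that stack, G, is the root.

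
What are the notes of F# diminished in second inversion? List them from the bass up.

F# diminished is F#–A–C. Second inversion puts the fifth (C) in the bass, with the remaining tones above: C, F#, A.

C, F#, A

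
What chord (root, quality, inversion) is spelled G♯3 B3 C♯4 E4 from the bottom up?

C# minor seventh, second inversion

Reducing to letter names: G#, B, C#, E. These stack in thirds as C#–E–G#–B — a C# minor seventh chord.
The lowest note is G#, the fifth of the chord, so this is second inversion (figured bass 4/3).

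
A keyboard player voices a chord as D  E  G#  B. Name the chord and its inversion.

E dominant seventh, third inversion

The pitch classes D, E, G#, B arrange in thirds as E–G#–B–D: an E dominant seventh chord.
D is the seventh of E dominant seventh; seventh in the bass means third inversion (figured bass 4/2).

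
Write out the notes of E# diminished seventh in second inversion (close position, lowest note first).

B, D, E#, G#

E# diminished seventh is E#–G#–B–D. Second inversion puts the fifth (B) in the bass, with the remaining tones above: B, D, E#, G#.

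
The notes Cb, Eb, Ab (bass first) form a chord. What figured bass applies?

The notes Cb, Eb, Ab stack in thirds as Ab–Cb–Eb — an Ab minor triad. The bass Cb is the third, so this is first inversion: figured 6.

6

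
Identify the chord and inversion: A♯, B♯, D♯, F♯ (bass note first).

The distinct note names are A#, B#, D#, F#. Stacked in thirds they read B#–D#–F#–A#, which is a half-diminished seventh chord on B#.
The lowest note is A#, the seventh of the chord, so this is third inversion (figured bass 4/2).

B# half-diminished seventh, third inversion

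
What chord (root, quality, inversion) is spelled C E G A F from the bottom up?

F major ninth, second inversion

The distinct note names are C, E, G, A, F. Stacked in thirds they read F–A–C–E–G, which is a major ninth chord on F.
C is the fifth of F major ninth; fifth in the bass means second inversion.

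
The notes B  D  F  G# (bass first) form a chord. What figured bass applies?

The notes B, D, F, G# stack in thirds as G#–B–D–F — a G# diminished seventh chord. The bass B is the third, so this is first inversion: figured 6/5.

6/5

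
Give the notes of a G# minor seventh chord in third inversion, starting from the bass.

F#, G#, B, D#

G# minor seventh is G#–B–D#–F#. Third inversion puts the seventh (F#) in the bass, with the remaining tones above: F#, G#, B, D#.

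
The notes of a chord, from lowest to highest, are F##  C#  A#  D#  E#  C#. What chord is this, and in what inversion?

Reducing to letter names: F##, C#, A#, D#, E#. These stack in thirds as D#–F##–A#–C#–E# — a D# dominant ninth chord.
The lowest note is F##, the third of the chord, so this is first inversion.

D# dominant ninth, first inversion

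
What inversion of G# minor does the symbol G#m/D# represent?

G#m/D# means G# minor with D# in the bass. D# is the fifth of G# minor (G#–B–D#), so this is second inversion.

second inversion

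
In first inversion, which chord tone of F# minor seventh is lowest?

A

In first inversion the third is lowest. For F# minor seventh (F#–A–C#–E) that is A.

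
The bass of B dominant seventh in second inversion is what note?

The fifth of B dominant seventh (B–D#–F#–A) is F#; that is the bass in second inversion.

F#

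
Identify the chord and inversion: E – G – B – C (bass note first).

Reducing to letter names: E, G, B, C. These stack in thirds as C–E–G–B — a C major seventh chord.
With the third (E) in the bass, the chord is in first inversion (figured bass 6/5).

C major seventh, first inversion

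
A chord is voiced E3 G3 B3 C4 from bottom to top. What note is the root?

E, G, B, C are the tones of a C major seventh chord (C–E–G–B), making C the root.

C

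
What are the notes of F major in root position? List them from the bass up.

F, A, C

Spelling F major: F–A–C. In root position the root is bass, giving F, A, C from the bottom.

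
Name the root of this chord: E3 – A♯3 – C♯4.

A#

E, A#, C# are the tones of an A# diminished triad (A#–C#–E), making A# the root.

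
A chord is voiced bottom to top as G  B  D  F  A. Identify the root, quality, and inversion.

G dominant ninth, root position

The distinct note names are G, B, D, F, A. Stacked in thirds they read G–B–D–F–A, which is a dominant ninth chord on G.
G is the root of G dominant ninth; root in the bass means root position.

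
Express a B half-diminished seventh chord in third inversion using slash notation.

Third inversion of B half-diminished seventh has the seventh (A) in the bass. As a slash chord: Bø7/A.

Bø7/A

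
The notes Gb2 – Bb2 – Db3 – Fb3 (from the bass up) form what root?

Gb, Bb, Db, Fb are the tones of a Gb dominant seventh chord (Gb–Bb–Db–Fb), making Gb the root.

Gb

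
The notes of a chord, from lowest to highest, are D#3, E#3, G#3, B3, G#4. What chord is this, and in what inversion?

Reducing to letter names: D#, E#, G#, B. These stack in thirds as E#–G#–B–D# — an E# half-diminished seventh chord.
D# is the seventh of E# half-diminished seventh; seventh in the bass means third inversion (figured bass 4/2).

E# half-diminished seventh, third inversion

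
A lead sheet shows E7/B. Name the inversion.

second inversion

E7/B means E dominant seventh with B in the bass. B is the fifth of E dominant seventh (E–G#–B–D), so this is second inversion.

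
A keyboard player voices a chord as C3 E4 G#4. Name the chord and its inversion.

Reducing to letter names: C, E, G#. These stack in thirds as C–E–G# — a C augmented triad.
C is the root of C augmented; root in the bass means root position (figured bass 5/3).

C augmented, root position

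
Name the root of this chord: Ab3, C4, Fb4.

Fb

Reordering Ab, C, Fb into stacked thirds gives Fb–Ab–C; the bottom of that stack, Fb, is the root.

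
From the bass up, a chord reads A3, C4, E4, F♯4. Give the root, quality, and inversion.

Reducing to letter names: A, C, E, F#. These stack in thirds as F#–A–C–E — an F# half-diminished seventh chord.
With the third (A) in the bass, the chord is in first inversion (figured bass 6/5).

F# half-diminished seventh, first inversion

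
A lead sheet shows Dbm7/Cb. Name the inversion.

third inversion

Dbm7/Cb means Db minor seventh with Cb in the bass. Cb is the seventh of Db minor seventh (Db–Fb–Ab–Cb), so this is third inversion.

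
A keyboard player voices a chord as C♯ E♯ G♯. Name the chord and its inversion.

C# major, root position

The distinct note names are C#, E#, G#. Stacked in thirds they read C#–E#–G#, which is a major triad on C#.
C# is the root of C# major; root in the bass means root position (figured bass 5/3).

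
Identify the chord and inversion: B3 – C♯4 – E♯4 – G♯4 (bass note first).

C# dominant seventh, third inversion

Reducing to letter names: B, C#, E#, G#. These stack in thirds as C#–E#–G#–B — a C# dominant seventh chord.
The lowest note is B, the seventh of the chord, so this is third inversion (figured bass 4/2).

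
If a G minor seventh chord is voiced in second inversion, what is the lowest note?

D

In second inversion the fifth is lowest. For G minor seventh (G–Bb–D–F) that is D.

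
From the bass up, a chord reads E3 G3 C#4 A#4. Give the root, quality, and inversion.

The distinct note names are E, G, C#, A#. Stacked in thirds they read A#–C#–E–G, which is a diminished seventh chord on A#.
E is the fifth of A# diminished seventh; fifth in the bass means second inversion (figured bass 4/3).

A# diminished seventh, second inversion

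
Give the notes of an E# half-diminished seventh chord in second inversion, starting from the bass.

B, D#, E#, G#

Spelling E# half-diminished seventh: E#–G#–B–D#. In second inversion the fifth is bass, giving B, D#, E#, G# from the bottom.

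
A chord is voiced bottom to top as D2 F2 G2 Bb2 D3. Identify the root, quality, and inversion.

Reducing to letter names: D, F, G, Bb. These stack in thirds as G–Bb–D–F — a G minor seventh chord.
With the fifth (D) in the bass, the chord is in second inversion (figured bass 4/3).

G minor seventh, second inversion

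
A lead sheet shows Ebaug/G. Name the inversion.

Ebaug/G means Eb augmented with G in the bass. G is the third of Eb augmented (Eb–G–B), so this is first inversion.

first inversion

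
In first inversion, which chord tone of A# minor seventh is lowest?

In first inversion the third is lowest. For A# minor seventh (A#–C#–E#–G#) that is C#.

C#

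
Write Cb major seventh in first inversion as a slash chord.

Cbmaj7/Eb

First inversion of Cb major seventh has the third (Eb) in the bass. As a slash chord: Cbmaj7/Eb.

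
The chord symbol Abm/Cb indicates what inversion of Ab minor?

first inversion

Abm/Cb means Ab minor with Cb in the bass. Cb is the third of Ab minor (Ab–Cb–Eb), so this is first inversion.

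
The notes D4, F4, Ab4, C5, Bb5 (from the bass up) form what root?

Bb

The distinct letter names are D, F, Ab, C, Bb. Arranged as a stack of thirds they read Bb–D–F–Ab–C, so Bb is the root (a Bb dominant ninth chord).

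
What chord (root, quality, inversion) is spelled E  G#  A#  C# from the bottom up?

A# half-diminished seventh, second inversion

Reducing to letter names: E, G#, A#, C#. These stack in thirds as A#–C#–E–G# — an A# half-diminished seventh chord.
The lowest note is E, the fifth of the chord, so this is second inversion (figured bass 4/3).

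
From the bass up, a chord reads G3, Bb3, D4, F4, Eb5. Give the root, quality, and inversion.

The distinct note names are G, Bb, D, F, Eb. Stacked in thirds they read Eb–G–Bb–D–F, which is a major ninth chord on Eb.
With the third (G) in the bass, the chord is in first inversion.

Eb major ninth, first inversion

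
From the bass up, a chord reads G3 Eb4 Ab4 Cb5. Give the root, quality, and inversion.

Reducing to letter names: G, Eb, Ab, Cb. These stack in thirds as Ab–Cb–Eb–G — an Ab minor-major seventh chord.
The lowest note is G, the seventh of the chord, so this is third inversion (figured bass 4/2).

Ab minor-major seventh, third inversion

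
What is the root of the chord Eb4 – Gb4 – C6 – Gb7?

C

The distinct letter names are Eb, Gb, C. Arranged as a stack of thirds they read C–Eb–Gb, so C is the root (a C diminished triad).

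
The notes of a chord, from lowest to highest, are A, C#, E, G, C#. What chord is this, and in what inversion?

Reducing to letter names: A, C#, E, G. These stack in thirds as A–C#–E–G — an A dominant seventh chord.
A is the root of A dominant seventh; root in the bass means root position (figured bass 7).

A dominant seventh, root position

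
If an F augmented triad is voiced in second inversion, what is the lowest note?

C#

The fifth of F augmented (F–A–C#) is C#; that is the bass in second inversion.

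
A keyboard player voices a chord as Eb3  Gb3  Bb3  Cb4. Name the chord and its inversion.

Reducing to letter names: Eb, Gb, Bb, Cb. These stack in thirds as Cb–Eb–Gb–Bb — a Cb major seventh chord.
The lowest note is Eb, the third of the chord, so this is first inversion (figured bass 6/5).

Cb major seventh, first inversion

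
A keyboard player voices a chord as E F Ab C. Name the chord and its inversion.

F minor-major seventh, third inversion

The distinct note names are E, F, Ab, C. Stacked in thirds they read F–Ab–C–E, which is a minor-major seventh chord on F.
The lowest note is E, the seventh of the chord, so this is third inversion (figured bass 4/2).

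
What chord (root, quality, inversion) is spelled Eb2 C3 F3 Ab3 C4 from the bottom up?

Reducing to letter names: Eb, C, F, Ab. These stack in thirds as F–Ab–C–Eb — an F minor seventh chord.
With the seventh (Eb) in the bass, the chord is in third inversion (figured bass 4/2).

F minor seventh, third inversion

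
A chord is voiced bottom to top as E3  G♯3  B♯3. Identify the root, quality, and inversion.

The pitch classes E, G#, B# arrange in thirds as E–G#–B#: an E augmented triad.
E is the root of E augmented; root in the bass means root position (figured bass 5/3).

E augmented, root position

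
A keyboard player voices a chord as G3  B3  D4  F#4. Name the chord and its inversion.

The pitch classes G, B, D, F# arrange in thirds as G–B–D–F#: a G major seventh chord.
G is the root of G major seventh; root in the bass means root position (figured bass 7).

G major seventh, root position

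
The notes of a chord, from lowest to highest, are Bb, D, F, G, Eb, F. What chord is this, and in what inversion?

The pitch classes Bb, D, F, G, Eb arrange in thirds as Eb–G–Bb–D–F: an Eb major ninth chord.
The lowest note is Bb, the fifth of the chord, so this is second inversion.

Eb major ninth, second inversion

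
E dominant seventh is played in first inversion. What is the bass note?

G#

In first inversion the third is lowest. For E dominant seventh (E–G#–B–D) that is G#.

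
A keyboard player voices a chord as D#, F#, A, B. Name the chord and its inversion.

B dominant seventh, first inversion

Reducing to letter names: D#, F#, A, B. These stack in thirds as B–D#–F#–A — a B dominant seventh chord.
The lowest note is D#, the third of the chord, so this is first inversion (figured bass 6/5).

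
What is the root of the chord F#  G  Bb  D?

G

The distinct letter names are F#, G, Bb, D. Arranged as a stack of thirds they read G–Bb–D–F#, so G is the root (a G minor-major seventh chord).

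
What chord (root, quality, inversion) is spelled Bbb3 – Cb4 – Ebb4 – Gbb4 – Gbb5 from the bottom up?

Cb half-diminished seventh, third inversion

The distinct note names are Bbb, Cb, Ebb, Gbb. Stacked in thirds they read Cb–Ebb–Gbb–Bbb, which is a half-diminished seventh chord on Cb.
With the seventh (Bbb) in the bass, the chord is in third inversion (figured bass 4/2).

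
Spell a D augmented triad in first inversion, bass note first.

F#, A#, D

D augmented is D–F#–A#. First inversion puts the third (F#) in the bass, with the remaining tones above: F#, A#, D.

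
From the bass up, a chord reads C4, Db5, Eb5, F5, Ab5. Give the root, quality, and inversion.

Reducing to letter names: C, Db, Eb, F, Ab. These stack in thirds as Db–F–Ab–C–Eb — a Db major ninth chord.
C is the seventh of Db major ninth; seventh in the bass means third inversion.

Db major ninth, third inversion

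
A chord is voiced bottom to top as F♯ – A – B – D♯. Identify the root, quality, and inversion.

B dominant seventh, second inversion

The pitch classes F#, A, B, D# arrange in thirds as B–D#–F#–A: a B dominant seventh chord.
The lowest note is F#, the fifth of the chord, so this is second inversion (figured bass 4/3).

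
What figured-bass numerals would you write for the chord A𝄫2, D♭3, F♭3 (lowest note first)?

The notes Abb, Db, Fb stack in thirds as Db–Fb–Abb — a Db diminished triad. The bass Abb is the fifth, so this is second inversion: figured 6/4.

6/4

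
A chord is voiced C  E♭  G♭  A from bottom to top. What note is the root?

The distinct letter names are C, Eb, Gb, A. Arranged as a stack of thirds they read A–C–Eb–Gb, so A is the root (an A diminished seventh chord).

A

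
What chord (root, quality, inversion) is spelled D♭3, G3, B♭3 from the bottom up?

G diminished, second inversion

Reducing to letter names: Db, G, Bb. These stack in thirds as G–Bb–Db — a G diminished triad.
The lowest note is Db, the fifth of the chord, so this is second inversion (figured bass 6/4).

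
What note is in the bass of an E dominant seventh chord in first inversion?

G#

E dominant seventh is E–G#–B–D. First inversion places the third in the bass: G#.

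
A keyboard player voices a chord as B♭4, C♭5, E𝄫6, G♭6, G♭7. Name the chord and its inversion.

The pitch classes Bb, Cb, Ebb, Gb arrange in thirds as Cb–Ebb–Gb–Bb: a Cb minor-major seventh chord.
Bb is the seventh of Cb minor-major seventh; seventh in the bass means third inversion (figured bass 4/2).

Cb minor-major seventh, third inversion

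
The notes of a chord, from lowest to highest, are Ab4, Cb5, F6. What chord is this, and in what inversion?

Reducing to letter names: Ab, Cb, F. These stack in thirds as F–Ab–Cb — an F diminished triad.
Ab is the third of F diminished; third in the bass means first inversion (figured bass 6).

F diminished, first inversion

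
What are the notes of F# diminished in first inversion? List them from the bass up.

The chord tones are F#–A–C. With the third (A) lowest for first inversion: A, C, F#.

A, C, F#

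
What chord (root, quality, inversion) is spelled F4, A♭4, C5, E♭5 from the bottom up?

The pitch classes F, Ab, C, Eb arrange in thirds as F–Ab–C–Eb: an F minor seventh chord.
The lowest note is F, the root of the chord, so this is root position (figured bass 7).

F minor seventh, root position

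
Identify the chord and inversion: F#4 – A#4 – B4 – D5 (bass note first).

Reducing to letter names: F#, A#, B, D. These stack in thirds as B–D–F#–A# — a B minor-major seventh chord.
The lowest note is F#, the fifth of the chord, so this is second inversion (figured bass 4/3).

B minor-major seventh, second inversion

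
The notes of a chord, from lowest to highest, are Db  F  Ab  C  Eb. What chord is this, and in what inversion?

Db major ninth, root position

The distinct note names are Db, F, Ab, C, Eb. Stacked in thirds they read Db–F–Ab–C–Eb, which is a major ninth chord on Db.
The lowest note is Db, the root of the chord, so this is root position.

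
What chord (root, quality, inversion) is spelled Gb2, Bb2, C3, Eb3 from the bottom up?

Reducing to letter names: Gb, Bb, C, Eb. These stack in thirds as C–Eb–Gb–Bb — a C half-diminished seventh chord.
With the fifth (Gb) in the bass, the chord is in second inversion (figured bass 4/3).

C half-diminished seventh, second inversion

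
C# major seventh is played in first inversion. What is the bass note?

E#

The third of C# major seventh (C#–E#–G#–B#) is E#; that is the bass in first inversion.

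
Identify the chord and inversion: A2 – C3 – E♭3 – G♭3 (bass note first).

A diminished seventh, root position

The distinct note names are A, C, Eb, Gb. Stacked in thirds they read A–C–Eb–Gb, which is a diminished seventh chord on A.
With the root (A) in the bass, the chord is in root position (figured bass 7).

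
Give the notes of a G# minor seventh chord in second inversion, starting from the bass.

The chord tones are G#–B–D#–F#. With the fifth (D#) lowest for second inversion: D#, F#, G#, B.

D#, F#, G#, B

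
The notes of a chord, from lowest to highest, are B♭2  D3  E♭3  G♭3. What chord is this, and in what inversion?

The pitch classes Bb, D, Eb, Gb arrange in thirds as Eb–Gb–Bb–D: an Eb minor-major seventh chord.
The lowest note is Bb, the fifth of the chord, so this is second inversion (figured bass 4/3).

Eb minor-major seventh, second inversion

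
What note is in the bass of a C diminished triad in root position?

C diminished is C–Eb–Gb. Root position places the root in the bass: C.

C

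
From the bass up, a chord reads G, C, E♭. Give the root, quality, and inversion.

C minor, second inversion

The pitch classes G, C, Eb arrange in thirds as C–Eb–G: a C minor triad.
G is the fifth of C minor; fifth in the bass means second inversion (figured bass 6/4).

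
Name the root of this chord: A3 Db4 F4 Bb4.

The distinct letter names are A, Db, F, Bb. Arranged as a stack of thirds they read Bb–Db–F–A, so Bb is the root (a Bb minor-major seventh chord).

Bb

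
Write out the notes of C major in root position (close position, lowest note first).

C major is C–E–G. Root position puts the root (C) in the bass, with the remaining tones above: C, E, G.

C, E, G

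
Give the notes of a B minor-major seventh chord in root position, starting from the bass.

B, D, F#, A#

The chord tones are B–D–F#–A#. With the root (B) lowest for root position: B, D, F#, A#.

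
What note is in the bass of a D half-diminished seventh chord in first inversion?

In first inversion the third is lowest. For D half-diminished seventh (D–F–Ab–C) that is F.

F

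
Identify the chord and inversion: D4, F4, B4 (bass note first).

The pitch classes D, F, B arrange in thirds as B–D–F: a B diminished triad.
D is the third of B diminished; third in the bass means first inversion (figured bass 6).

B diminished, first inversion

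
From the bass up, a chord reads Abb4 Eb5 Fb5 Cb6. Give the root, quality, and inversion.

Fb minor-major seventh, first inversion

Reducing to letter names: Abb, Eb, Fb, Cb. These stack in thirds as Fb–Abb–Cb–Eb — an Fb minor-major seventh chord.
Abb is the third of Fb minor-major seventh; third in the bass means first inversion (figured bass 6/5).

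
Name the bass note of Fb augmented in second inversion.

In second inversion the fifth is lowest. For Fb augmented (Fb–Ab–C) that is C.

C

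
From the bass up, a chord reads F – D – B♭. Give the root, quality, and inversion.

Bb major, second inversion

Reducing to letter names: F, D, Bb. These stack in thirds as Bb–D–F — a Bb major triad.
F is the fifth of Bb major; fifth in the bass means second inversion (figured bass 6/4).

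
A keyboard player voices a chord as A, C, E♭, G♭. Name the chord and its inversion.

The distinct note names are A, C, Eb, Gb. Stacked in thirds they read A–C–Eb–Gb, which is a diminished seventh chord on A.
A is the root of A diminished seventh; root in the bass means root position (figured bass 7).

A diminished seventh, root position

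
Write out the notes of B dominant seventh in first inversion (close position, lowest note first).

B dominant seventh is B–D#–F#–A. First inversion puts the third (D#) in the bass, with the remaining tones above: D#, F#, A, B.

D#, F#, A, B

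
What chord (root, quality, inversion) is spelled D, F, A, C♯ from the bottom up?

D minor-major seventh, root position

The distinct note names are D, F, A, C#. Stacked in thirds they read D–F–A–C#, which is a minor-major seventh chord on D.
With the root (D) in the bass, the chord is in root position (figured bass 7).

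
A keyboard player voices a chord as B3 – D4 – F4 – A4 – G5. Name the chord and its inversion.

Reducing to letter names: B, D, F, A, G. These stack in thirds as G–B–D–F–A — a G dominant ninth chord.
The lowest note is B, the third of the chord, so this is first inversion.

G dominant ninth, first inversion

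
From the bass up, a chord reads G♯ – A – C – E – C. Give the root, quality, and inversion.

A minor-major seventh, third inversion

The distinct note names are G#, A, C, E. Stacked in thirds they read A–C–E–G#, which is a minor-major seventh chord on A.
With the seventh (G#) in the bass, the chord is in third inversion (figured bass 4/2).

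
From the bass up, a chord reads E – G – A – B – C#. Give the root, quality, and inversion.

A dominant ninth, second inversion

Reducing to letter names: E, G, A, B, C#. These stack in thirds as A–C#–E–G–B — an A dominant ninth chord.
With the fifth (E) in the bass, the chord is in second inversion.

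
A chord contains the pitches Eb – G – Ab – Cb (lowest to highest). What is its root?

Ab

Reordering Eb, G, Ab, Cb into stacked thirds gives Ab–Cb–Eb–G; the bottom of that stack, Ab, is the root.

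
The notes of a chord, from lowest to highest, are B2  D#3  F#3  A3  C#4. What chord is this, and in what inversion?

B dominant ninth, root position

The pitch classes B, D#, F#, A, C# arrange in thirds as B–D#–F#–A–C#: a B dominant ninth chord.
With the root (B) in the bass, the chord is in root position.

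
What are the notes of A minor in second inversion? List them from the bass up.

E, A, C

A minor is A–C–E. Second inversion puts the fifth (E) in the bass, with the remaining tones above: E, A, C.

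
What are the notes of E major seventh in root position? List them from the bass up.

E major seventh is E–G#–B–D#. Root position puts the root (E) in the bass, with the remaining tones above: E, G#, B, D#.

E, G#, B, D#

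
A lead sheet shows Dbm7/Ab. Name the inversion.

Dbm7/Ab means Db minor seventh with Ab in the bass. Ab is the fifth of Db minor seventh (Db–Fb–Ab–Cb), so this is second inversion.

second inversion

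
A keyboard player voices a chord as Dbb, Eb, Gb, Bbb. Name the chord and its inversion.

Eb diminished seventh, third inversion

The pitch classes Dbb, Eb, Gb, Bbb arrange in thirds as Eb–Gb–Bbb–Dbb: an Eb diminished seventh chord.
The lowest note is Dbb, the seventh of the chord, so this is third inversion (figured bass 4/2).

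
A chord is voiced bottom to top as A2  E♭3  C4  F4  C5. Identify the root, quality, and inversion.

F dominant seventh, first inversion

The distinct note names are A, Eb, C, F. Stacked in thirds they read F–A–C–Eb, which is a dominant seventh chord on F.
A is the third of F dominant seventh; third in the bass means first inversion (figured bass 6/5).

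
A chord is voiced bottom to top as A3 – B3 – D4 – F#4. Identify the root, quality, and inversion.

B minor seventh, third inversion

The pitch classes A, B, D, F# arrange in thirds as B–D–F#–A: a B minor seventh chord.
The lowest note is A, the seventh of the chord, so this is third inversion (figured bass 4/2).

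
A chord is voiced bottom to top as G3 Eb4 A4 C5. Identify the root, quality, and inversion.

The distinct note names are G, Eb, A, C. Stacked in thirds they read A–C–Eb–G, which is a half-diminished seventh chord on A.
G is the seventh of A half-diminished seventh; seventh in the bass means third inversion (figured bass 4/2).

A half-diminished seventh, third inversion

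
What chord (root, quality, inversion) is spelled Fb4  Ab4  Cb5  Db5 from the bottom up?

Db minor seventh, first inversion

The pitch classes Fb, Ab, Cb, Db arrange in thirds as Db–Fb–Ab–Cb: a Db minor seventh chord.
Fb is the third of Db minor seventh; third in the bass means first inversion (figured bass 6/5).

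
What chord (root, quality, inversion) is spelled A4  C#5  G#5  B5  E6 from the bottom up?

The pitch classes A, C#, G#, B, E arrange in thirds as A–C#–E–G#–B: an A major ninth chord.
With the root (A) in the bass, the chord is in root position.

A major ninth, root position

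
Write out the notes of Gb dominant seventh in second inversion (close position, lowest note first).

Db, Fb, Gb, Bb

The chord tones are Gb–Bb–Db–Fb. With the fifth (Db) lowest for second inversion: Db, Fb, Gb, Bb.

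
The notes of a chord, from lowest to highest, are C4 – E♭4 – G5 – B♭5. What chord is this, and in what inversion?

The pitch classes C, Eb, G, Bb arrange in thirds as C–Eb–G–Bb: a C minor seventh chord.
With the root (C) in the bass, the chord is in root position (figured bass 7).

C minor seventh, root position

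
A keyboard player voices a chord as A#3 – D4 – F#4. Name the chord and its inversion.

The distinct note names are A#, D, F#. Stacked in thirds they read D–F#–A#, which is an augmented triad on D.
A# is the fifth of D augmented; fifth in the bass means second inversion (figured bass 6/4).

D augmented, second inversion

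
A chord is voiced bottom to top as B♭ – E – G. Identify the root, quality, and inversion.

Reducing to letter names: Bb, E, G. These stack in thirds as E–G–Bb — an E diminished triad.
Bb is the fifth of E diminished; fifth in the bass means second inversion (figured bass 6/4).

E diminished, second inversion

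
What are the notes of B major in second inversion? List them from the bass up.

Spelling B major: B–D#–F#. In second inversion the fifth is bass, giving F#, B, D# from the bottom.

F#, B, D#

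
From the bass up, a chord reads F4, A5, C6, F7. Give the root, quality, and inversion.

F major, root position

Reducing to letter names: F, A, C. These stack in thirds as F–A–C — an F major triad.
F is the root of F major; root in the bass means root position (figured bass 5/3).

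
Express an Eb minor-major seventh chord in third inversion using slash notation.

Third inversion of Eb minor-major seventh has the seventh (D) in the bass. As a slash chord: Ebm(maj7)/D.

Ebm(maj7)/D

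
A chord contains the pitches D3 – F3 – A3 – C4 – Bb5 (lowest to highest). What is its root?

The distinct letter names are D, F, A, C, Bb. Arranged as a stack of thirds they read Bb–D–F–A–C, so Bb is the root (a Bb major ninth chord).

Bb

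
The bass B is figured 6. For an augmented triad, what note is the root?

The figures 6 mean the third of the chord is in the bass. If B is the third of an augmented triad, the root is G (chord tones G–B–D#).

G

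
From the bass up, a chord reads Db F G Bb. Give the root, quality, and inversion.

Reducing to letter names: Db, F, G, Bb. These stack in thirds as G–Bb–Db–F — a G half-diminished seventh chord.
Db is the fifth of G half-diminished seventh; fifth in the bass means second inversion (figured bass 4/3).

G half-diminished seventh, second inversion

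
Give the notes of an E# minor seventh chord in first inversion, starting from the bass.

G#, B#, D#, E#

Spelling E# minor seventh: E#–G#–B#–D#. In first inversion the third is bass, giving G#, B#, D#, E# from the bottom.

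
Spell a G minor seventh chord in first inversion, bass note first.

The chord tones are G–Bb–D–F. With the third (Bb) lowest for first inversion: Bb, D, F, G.

Bb, D, F, G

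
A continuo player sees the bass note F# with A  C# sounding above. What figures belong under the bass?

The notes F#, A, C# stack in thirds as F#–A–C# — an F# minor triad. The bass F# is the root, so this is root position: figured 5/3.

5/3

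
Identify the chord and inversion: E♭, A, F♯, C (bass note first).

F# diminished seventh, third inversion

Reducing to letter names: Eb, A, F#, C. These stack in thirds as F#–A–C–Eb — an F# diminished seventh chord.
With the seventh (Eb) in the bass, the chord is in third inversion (figured bass 4/2).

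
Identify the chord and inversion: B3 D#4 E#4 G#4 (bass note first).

E# half-diminished seventh, second inversion

The pitch classes B, D#, E#, G# arrange in thirds as E#–G#–B–D#: an E# half-diminished seventh chord.
B is the fifth of E# half-diminished seventh; fifth in the bass means second inversion (figured bass 4/3).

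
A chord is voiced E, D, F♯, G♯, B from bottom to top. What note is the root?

E, D, F#, G#, B are the tones of an E dominant ninth chord (E–G#–B–D–F#), making E the root.

E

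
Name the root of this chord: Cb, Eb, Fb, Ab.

Cb, Eb, Fb, Ab are the tones of an Fb major seventh chord (Fb–Ab–Cb–Eb), making Fb the root.

Fb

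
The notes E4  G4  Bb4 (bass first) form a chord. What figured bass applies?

5/3

The notes E, G, Bb stack in thirds as E–G–Bb — an E diminished triad. The bass E is the root, so this is root position: figured 5/3.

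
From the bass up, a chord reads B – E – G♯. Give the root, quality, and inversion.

E major, second inversion

Reducing to letter names: B, E, G#. These stack in thirds as E–G#–B — an E major triad.
The lowest note is B, the fifth of the chord, so this is second inversion (figured bass 6/4).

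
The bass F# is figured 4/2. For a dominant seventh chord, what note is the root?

The figures 4/2 mean the seventh of the chord is in the bass. If F# is the seventh of a dominant seventh chord, the root is G# (chord tones G#–B#–D#–F#).

G#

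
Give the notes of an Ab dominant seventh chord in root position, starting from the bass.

Spelling Ab dominant seventh: Ab–C–Eb–Gb. In root position the root is bass, giving Ab, C, Eb, Gb from the bottom.

Ab, C, Eb, Gb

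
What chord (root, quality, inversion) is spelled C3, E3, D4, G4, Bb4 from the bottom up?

C dominant ninth, root position

The pitch classes C, E, D, G, Bb arrange in thirds as C–E–G–Bb–D: a C dominant ninth chord.
The lowest note is C, the root of the chord, so this is root position.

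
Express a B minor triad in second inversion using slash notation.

Second inversion of B minor has the fifth (F#) in the bass. As a slash chord: Bm/F#.

Bm/F#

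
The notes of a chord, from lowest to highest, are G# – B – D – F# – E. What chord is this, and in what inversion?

The distinct note names are G#, B, D, F#, E. Stacked in thirds they read E–G#–B–D–F#, which is a dominant ninth chord on E.
The lowest note is G#, the third of the chord, so this is first inversion.

E dominant ninth, first inversion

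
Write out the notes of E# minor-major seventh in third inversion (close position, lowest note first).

D##, E#, G#, B#

Spelling E# minor-major seventh: E#–G#–B#–D##. In third inversion the seventh is bass, giving D##, E#, G#, B# from the bottom.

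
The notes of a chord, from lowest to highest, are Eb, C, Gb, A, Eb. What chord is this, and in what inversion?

A diminished seventh, second inversion

The pitch classes Eb, C, Gb, A arrange in thirds as A–C–Eb–Gb: an A diminished seventh chord.
The lowest note is Eb, the fifth of the chord, so this is second inversion (figured bass 4/3).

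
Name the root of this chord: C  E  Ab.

C, E, Ab are the tones of an Ab augmented triad (Ab–C–E), making Ab the root.

Ab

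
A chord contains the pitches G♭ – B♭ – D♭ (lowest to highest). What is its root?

Gb

The distinct letter names are Gb, Bb, Db. Arranged as a stack of thirds they read Gb–Bb–Db, so Gb is the root (a Gb major triad).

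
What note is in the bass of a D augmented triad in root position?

The root of D augmented (D–F#–A#) is D; that is the bass in root position.

D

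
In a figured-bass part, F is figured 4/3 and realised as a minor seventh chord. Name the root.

Bb

The figures 4/3 mean the fifth of the chord is in the bass. If F is the fifth of a minor seventh chord, the root is Bb (chord tones Bb–Db–F–Ab).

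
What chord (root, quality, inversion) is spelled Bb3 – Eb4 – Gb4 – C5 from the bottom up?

Reducing to letter names: Bb, Eb, Gb, C. These stack in thirds as C–Eb–Gb–Bb — a C half-diminished seventh chord.
Bb is the seventh of C half-diminished seventh; seventh in the bass means third inversion (figured bass 4/2).

C half-diminished seventh, third inversion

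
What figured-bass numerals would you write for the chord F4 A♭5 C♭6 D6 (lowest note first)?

The notes F, Ab, Cb, D stack in thirds as D–F–Ab–Cb — a D diminished seventh chord. The bass F is the third, so this is first inversion: figured 6/5.

6/5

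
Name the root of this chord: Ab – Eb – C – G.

Ab

Ab, Eb, C, G are the tones of an Ab major seventh chord (Ab–C–Eb–G), making Ab the root.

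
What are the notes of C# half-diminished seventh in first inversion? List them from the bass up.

C# half-diminished seventh is C#–E–G–B. First inversion puts the third (E) in the bass, with the remaining tones above: E, G, B, C#.

E, G, B, C#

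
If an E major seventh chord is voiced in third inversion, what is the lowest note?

D#

E major seventh is E–G#–B–D#. Third inversion places the seventh in the bass: D#.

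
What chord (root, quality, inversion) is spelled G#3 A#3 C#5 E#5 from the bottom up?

Reducing to letter names: G#, A#, C#, E#. These stack in thirds as A#–C#–E#–G# — an A# minor seventh chord.
The lowest note is G#, the seventh of the chord, so this is third inversion (figured bass 4/2).

A# minor seventh, third inversion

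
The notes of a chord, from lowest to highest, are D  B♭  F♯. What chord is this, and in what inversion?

Bb augmented, first inversion

Reducing to letter names: D, Bb, F#. These stack in thirds as Bb–D–F# — a Bb augmented triad.
With the third (D) in the bass, the chord is in first inversion (figured bass 6).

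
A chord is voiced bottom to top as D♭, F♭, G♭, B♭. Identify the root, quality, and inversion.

Reducing to letter names: Db, Fb, Gb, Bb. These stack in thirds as Gb–Bb–Db–Fb — a Gb dominant seventh chord.
Db is the fifth of Gb dominant seventh; fifth in the bass means second inversion (figured bass 4/3).

Gb dominant seventh, second inversion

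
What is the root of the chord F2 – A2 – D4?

D

The distinct letter names are F, A, D. Arranged as a stack of thirds they read D–F–A, so D is the root (a D minor triad).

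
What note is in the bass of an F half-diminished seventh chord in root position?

F

In root position the root is lowest. For F half-diminished seventh (F–Ab–Cb–Eb) that is F.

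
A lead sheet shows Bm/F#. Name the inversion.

Bm/F# means B minor with F# in the bass. F# is the fifth of B minor (B–D–F#), so this is second inversion.

second inversion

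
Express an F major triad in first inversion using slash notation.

First inversion of F major has the third (A) in the bass. As a slash chord: F/A.

F/A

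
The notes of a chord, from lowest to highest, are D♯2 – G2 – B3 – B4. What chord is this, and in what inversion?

The pitch classes D#, G, B arrange in thirds as G–B–D#: a G augmented triad.
D# is the fifth of G augmented; fifth in the bass means second inversion (figured bass 6/4).

G augmented, second inversion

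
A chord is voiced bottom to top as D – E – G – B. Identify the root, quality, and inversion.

The distinct note names are D, E, G, B. Stacked in thirds they read E–G–B–D, which is a minor seventh chord on E.
With the seventh (D) in the bass, the chord is in third inversion (figured bass 4/2).

E minor seventh, third inversion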